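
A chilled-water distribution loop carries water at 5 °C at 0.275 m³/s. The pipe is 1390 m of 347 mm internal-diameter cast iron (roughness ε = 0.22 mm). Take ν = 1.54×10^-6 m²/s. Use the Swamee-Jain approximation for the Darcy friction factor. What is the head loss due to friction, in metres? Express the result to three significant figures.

V = 4Q/(πD²) = 4·0.275/(π·0.347²) = 2.908 m/s
Re = VD/ν = 2.908·0.347/1.54×10^-6 = 6.55×10^5 → turbulent
ε/D = 0.22/347 = 6.34×10^-4
Swamee-Jain: f = 0.01837
h_f = f(L/D)V²/(2g) = 0.01837·(1390/0.347)·2.908²/(2·9.81) = 31.72 m

h_f ≈ 31.7 m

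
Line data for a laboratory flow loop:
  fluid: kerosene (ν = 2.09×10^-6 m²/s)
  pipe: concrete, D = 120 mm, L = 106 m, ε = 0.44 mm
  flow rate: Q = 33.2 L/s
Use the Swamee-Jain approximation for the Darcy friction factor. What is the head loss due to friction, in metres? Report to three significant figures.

V = 4Q/(πD²) = 4·0.0332/(π·0.120²) = 2.936 m/s
Re = VD/ν = 2.936·0.120/2.09×10^-6 = 1.69×10^5 → turbulent
ε/D = 0.44/120 = 0.00367
Swamee-Jain: f = 0.02859
h_f = f(L/D)V²/(2g) = 0.02859·(106/0.120)·2.936²/(2·9.81) = 11.09 m

h_f ≈ 11.1 m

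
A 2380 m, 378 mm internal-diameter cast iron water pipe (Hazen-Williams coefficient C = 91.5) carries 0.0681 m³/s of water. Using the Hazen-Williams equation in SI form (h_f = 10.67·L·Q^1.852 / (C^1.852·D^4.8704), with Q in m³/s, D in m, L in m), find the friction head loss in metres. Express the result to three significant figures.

h_f ≈ 4.67 m

h_f = 10.67·2380·0.0681^1.852 / (91.5^1.852·0.378^4.8704) = 4.666 m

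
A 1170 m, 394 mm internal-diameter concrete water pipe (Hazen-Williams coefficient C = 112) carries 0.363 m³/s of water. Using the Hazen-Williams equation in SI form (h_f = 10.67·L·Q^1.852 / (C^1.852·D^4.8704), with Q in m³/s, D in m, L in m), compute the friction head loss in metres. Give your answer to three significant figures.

h_f ≈ 28.6 m

h_f = 10.67·1170·0.363^1.852 / (112^1.852·0.394^4.8704) = 28.59 m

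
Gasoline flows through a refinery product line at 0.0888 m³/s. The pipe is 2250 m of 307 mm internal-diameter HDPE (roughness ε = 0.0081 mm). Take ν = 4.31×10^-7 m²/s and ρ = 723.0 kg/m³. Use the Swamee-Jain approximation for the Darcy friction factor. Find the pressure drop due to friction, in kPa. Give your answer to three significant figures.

Δp ≈ 47.6 kPa

V = 4Q/(πD²) = 4·0.0888/(π·0.307²) = 1.200 m/s
Re = VD/ν = 1.200·0.307/4.31×10^-7 = 8.54×10^5 → turbulent
ε/D = 0.0081/307 = 2.64×10^-5
Swamee-Jain: f = 0.01248
h_f = f(L/D)V²/(2g) = 0.01248·(2250/0.307)·1.200²/(2·9.81) = 6.710 m
Δp = ρg·h_f = 723.0·9.81·6.710 = 47.59 kPa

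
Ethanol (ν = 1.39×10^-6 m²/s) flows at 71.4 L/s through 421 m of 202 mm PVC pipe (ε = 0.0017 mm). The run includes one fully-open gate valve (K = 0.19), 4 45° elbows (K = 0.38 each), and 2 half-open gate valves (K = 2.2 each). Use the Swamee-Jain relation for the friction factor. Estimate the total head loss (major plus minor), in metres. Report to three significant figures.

H_L ≈ 9.07 m

V = 4Q/(πD²) = 2.228 m/s; V²/2g = 0.2530 m
Re = 3.24×10^5, ε/D = 8.42×10^-6 → f = 0.01427 (Swamee-Jain)
Major: h_f = f(L/D)·V²/2g = 0.01427·2084·0.2530 = 7.527 m
Minor: ΣK = 6.11; h_m = ΣK·V²/2g = 1.546 m
Total H_L = 7.527 + 1.546 = 9.073 m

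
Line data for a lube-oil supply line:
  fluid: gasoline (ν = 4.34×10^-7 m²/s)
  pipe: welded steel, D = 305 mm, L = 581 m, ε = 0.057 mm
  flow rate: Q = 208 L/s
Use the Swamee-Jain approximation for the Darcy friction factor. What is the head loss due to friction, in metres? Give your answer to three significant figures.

h_f ≈ 11.1 m

V = 4Q/(πD²) = 4·0.208/(π·0.305²) = 2.847 m/s
Re = VD/ν = 2.847·0.305/4.34×10^-7 = 2.00×10^6 → turbulent
ε/D = 0.057/305 = 1.87×10^-4
Swamee-Jain: f = 0.01416
h_f = f(L/D)V²/(2g) = 0.01416·(581/0.305)·2.847²/(2·9.81) = 11.14 m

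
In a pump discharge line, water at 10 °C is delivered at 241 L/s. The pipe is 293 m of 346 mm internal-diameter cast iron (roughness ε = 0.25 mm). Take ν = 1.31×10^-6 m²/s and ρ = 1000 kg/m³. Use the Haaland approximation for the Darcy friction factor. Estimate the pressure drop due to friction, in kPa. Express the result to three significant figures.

V = 4Q/(πD²) = 4·0.241/(π·0.346²) = 2.563 m/s
Re = VD/ν = 2.563·0.346/1.31×10^-6 = 6.77×10^5 → turbulent
ε/D = 0.25/346 = 7.23×10^-4
Haaland: f = 0.01870
h_f = f(L/D)V²/(2g) = 0.01870·(293/0.346)·2.563²/(2·9.81) = 5.302 m
Δp = ρg·h_f = 1000·9.81·5.302 = 52.01 kPa

Δp ≈ 52.0 kPa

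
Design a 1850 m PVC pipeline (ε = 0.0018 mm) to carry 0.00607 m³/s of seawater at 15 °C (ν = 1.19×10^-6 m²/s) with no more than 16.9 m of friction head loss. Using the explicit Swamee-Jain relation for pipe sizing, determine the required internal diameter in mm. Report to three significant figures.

Swamee-Jain (Type III): D = 0.66·[ε^1.25·(LQ²/(gh_f))^4.75 + ν·Q^9.4·(L/(gh_f))^5.2]^0.04
LQ²/(gh_f) = 4.111×10^-4; L/(gh_f) = 11.16
Term 1 = ε^1.25·(…)^4.75 = 5.44×10^-24; Term 2 = ν·Q^9.4·(…)^5.2 = 4.84×10^-22
D = 0.66·(5.44×10^-24 + 4.84×10^-22)^0.04 = 0.09271 m = 92.7 mm
Check: V = 0.899 m/s, Re = 7.01×10^4, f = 0.01937, h_f = 15.9 m ≈ 16.9 m ✓

D ≈ 92.7 mm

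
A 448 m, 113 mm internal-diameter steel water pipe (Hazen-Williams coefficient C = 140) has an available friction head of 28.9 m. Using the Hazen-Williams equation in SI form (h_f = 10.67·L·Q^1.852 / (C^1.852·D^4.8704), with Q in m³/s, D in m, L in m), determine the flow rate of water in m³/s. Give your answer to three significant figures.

Rearranging: Q = [h_f·C^1.852·D^4.8704 / (10.67·L)]^(1/1.852)
Q = [28.9·140^1.852·0.113^4.8704 / (10.67·448)]^0.540 = 0.02871 m³/s

Q ≈ 0.0287 m³/s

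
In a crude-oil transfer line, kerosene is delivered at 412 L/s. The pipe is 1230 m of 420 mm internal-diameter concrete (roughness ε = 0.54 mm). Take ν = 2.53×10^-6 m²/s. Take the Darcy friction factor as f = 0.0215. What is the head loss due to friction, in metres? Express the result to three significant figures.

h_f ≈ 28.4 m

V = 4Q/(πD²) = 4·0.412/(π·0.420²) = 2.974 m/s
h_f = f(L/D)V²/(2g) = 0.02150·(1230/0.420)·2.974²/(2·9.81) = 28.38 m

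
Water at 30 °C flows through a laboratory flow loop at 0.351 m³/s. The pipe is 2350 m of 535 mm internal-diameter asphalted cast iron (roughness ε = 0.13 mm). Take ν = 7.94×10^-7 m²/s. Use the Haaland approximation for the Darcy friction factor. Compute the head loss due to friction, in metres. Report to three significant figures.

h_f ≈ 8.20 m

V = 4Q/(πD²) = 4·0.351/(π·0.535²) = 1.561 m/s
Re = VD/ν = 1.561·0.535/7.94×10^-7 = 1.05×10^6 → turbulent
ε/D = 0.13/535 = 2.43×10^-4
Haaland: f = 0.01502
h_f = f(L/D)V²/(2g) = 0.01502·(2350/0.535)·1.561²/(2·9.81) = 8.199 m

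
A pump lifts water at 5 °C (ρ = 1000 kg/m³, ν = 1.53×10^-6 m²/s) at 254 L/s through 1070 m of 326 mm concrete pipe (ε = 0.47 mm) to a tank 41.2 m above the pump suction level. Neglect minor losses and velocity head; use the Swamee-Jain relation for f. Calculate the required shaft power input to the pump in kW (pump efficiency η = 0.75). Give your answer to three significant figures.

V = 4Q/(πD²) = 3.043 m/s; Re = 6.48×10^5; ε/D = 0.00144; f = 0.02197
h_f = f(L/D)V²/2g = 34.04 m
Total head H = z + h_f = 41.2 + 34.04 = 75.24 m
P_hyd = ρgQH = 1000·9.81·0.254·75.24 = 187.5 kW
P_shaft = P_hyd/η = 187.5/0.75 = 250.0 kW

P_shaft ≈ 250 kW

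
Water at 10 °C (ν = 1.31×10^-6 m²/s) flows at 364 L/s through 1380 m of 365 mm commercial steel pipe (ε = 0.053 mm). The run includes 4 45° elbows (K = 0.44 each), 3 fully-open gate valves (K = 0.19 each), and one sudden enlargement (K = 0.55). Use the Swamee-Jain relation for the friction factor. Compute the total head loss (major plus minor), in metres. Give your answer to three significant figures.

H_L ≈ 34.8 m

V = 4Q/(πD²) = 3.479 m/s; V²/2g = 0.6168 m
Re = 9.69×10^5, ε/D = 1.45×10^-4 → f = 0.01416 (Swamee-Jain)
Major: h_f = f(L/D)·V²/2g = 0.01416·3781·0.6168 = 33.01 m
Minor: ΣK = 2.88; h_m = ΣK·V²/2g = 1.776 m
Total H_L = 33.01 + 1.776 = 34.79 m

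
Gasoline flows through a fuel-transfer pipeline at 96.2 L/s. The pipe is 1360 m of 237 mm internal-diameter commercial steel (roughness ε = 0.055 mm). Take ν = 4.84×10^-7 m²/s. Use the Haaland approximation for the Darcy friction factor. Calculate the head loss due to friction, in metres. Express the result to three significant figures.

V = 4Q/(πD²) = 4·0.0962/(π·0.237²) = 2.181 m/s
Re = VD/ν = 2.181·0.237/4.84×10^-7 = 1.07×10^6 → turbulent
ε/D = 0.055/237 = 2.32×10^-4
Haaland: f = 0.01490
h_f = f(L/D)V²/(2g) = 0.01490·(1360/0.237)·2.181²/(2·9.81) = 20.72 m

h_f ≈ 20.7 m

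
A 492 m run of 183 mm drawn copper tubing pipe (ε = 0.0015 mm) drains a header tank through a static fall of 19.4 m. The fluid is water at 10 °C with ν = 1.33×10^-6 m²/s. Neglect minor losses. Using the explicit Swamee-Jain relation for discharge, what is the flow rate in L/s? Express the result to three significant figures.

Swamee-Jain (Type II): Q = -0.965·√(gD⁵h_f/L)·ln[ε/(3.7D) + √(3.17ν²L/(gD³h_f))]
√(gD⁵h_f/L) = √(9.81·0.183⁵·19.4/492) = 0.008910
ε/(3.7D) = 2.22×10^-6; √(3.17ν²L/(gD³h_f)) = 4.86×10^-5
Q = -0.965·0.008910·ln(5.085×10^-5) = 0.08501 m³/s
Check: V = 3.23 m/s, Re = 4.45×10^5, f = 0.01349, h_f = 19.3 m ≈ 19.4 m ✓

Q ≈ 85.0 L/s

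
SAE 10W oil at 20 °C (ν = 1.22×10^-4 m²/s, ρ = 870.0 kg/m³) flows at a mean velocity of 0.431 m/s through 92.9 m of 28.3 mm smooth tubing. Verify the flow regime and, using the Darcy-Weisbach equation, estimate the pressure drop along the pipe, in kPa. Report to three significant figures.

Re = VD/ν = 0.431·0.02830/1.22×10^-4 = 100.0 → laminar (Re < 2300)
f = 64/Re = 0.6401
h_f = f(L/D)V²/(2g) = 0.6401·(92.9/0.02830)·0.431²/(2·9.81) = 19.90 m
Δp = ρg·h_f = 870.0·9.81·19.90 = 169.8 kPa

Δp ≈ 170 kPa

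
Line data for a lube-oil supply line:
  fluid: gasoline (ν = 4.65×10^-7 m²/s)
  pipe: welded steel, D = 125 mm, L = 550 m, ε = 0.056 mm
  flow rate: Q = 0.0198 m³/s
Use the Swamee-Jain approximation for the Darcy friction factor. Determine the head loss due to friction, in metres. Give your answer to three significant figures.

h_f ≈ 10.3 m

V = 4Q/(πD²) = 4·0.0198/(π·0.125²) = 1.613 m/s
Re = VD/ν = 1.613·0.125/4.65×10^-7 = 4.34×10^5 → turbulent
ε/D = 0.056/125 = 4.48×10^-4
Swamee-Jain: f = 0.01758
h_f = f(L/D)V²/(2g) = 0.01758·(550/0.125)·1.613²/(2·9.81) = 10.26 m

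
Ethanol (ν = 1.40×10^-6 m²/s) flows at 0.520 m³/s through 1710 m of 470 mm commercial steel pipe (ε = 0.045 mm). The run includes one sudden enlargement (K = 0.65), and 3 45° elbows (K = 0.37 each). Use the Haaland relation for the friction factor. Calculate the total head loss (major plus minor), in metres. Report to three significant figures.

V = 4Q/(πD²) = 2.997 m/s; V²/2g = 0.4579 m
Re = 1.01×10^6, ε/D = 9.57×10^-5 → f = 0.01326 (Haaland)
Major: h_f = f(L/D)·V²/2g = 0.01326·3638·0.4579 = 22.08 m
Minor: ΣK = 1.76; h_m = ΣK·V²/2g = 0.8058 m
Total H_L = 22.08 + 0.8058 = 22.89 m

H_L ≈ 22.9 m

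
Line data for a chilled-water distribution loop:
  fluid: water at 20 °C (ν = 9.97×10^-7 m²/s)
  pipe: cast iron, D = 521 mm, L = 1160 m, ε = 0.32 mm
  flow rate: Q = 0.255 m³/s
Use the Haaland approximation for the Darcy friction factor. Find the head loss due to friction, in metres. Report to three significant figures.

V = 4Q/(πD²) = 4·0.255/(π·0.521²) = 1.196 m/s
Re = VD/ν = 1.196·0.521/9.97×10^-7 = 6.25×10^5 → turbulent
ε/D = 0.32/521 = 6.14×10^-4
Haaland: f = 0.01813
h_f = f(L/D)V²/(2g) = 0.01813·(1160/0.521)·1.196²/(2·9.81) = 2.943 m

h_f ≈ 2.94 m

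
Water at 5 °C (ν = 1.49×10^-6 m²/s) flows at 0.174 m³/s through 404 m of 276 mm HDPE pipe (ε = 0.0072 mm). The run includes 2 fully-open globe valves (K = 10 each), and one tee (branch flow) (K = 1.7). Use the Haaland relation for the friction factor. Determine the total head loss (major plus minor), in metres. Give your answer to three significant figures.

H_L ≈ 17.7 m

V = 4Q/(πD²) = 2.908 m/s; V²/2g = 0.4311 m
Re = 5.39×10^5, ε/D = 2.61×10^-5 → f = 0.01322 (Haaland)
Major: h_f = f(L/D)·V²/2g = 0.01322·1464·0.4311 = 8.341 m
Minor: ΣK = 21.7; h_m = ΣK·V²/2g = 9.355 m
Total H_L = 8.341 + 9.355 = 17.70 m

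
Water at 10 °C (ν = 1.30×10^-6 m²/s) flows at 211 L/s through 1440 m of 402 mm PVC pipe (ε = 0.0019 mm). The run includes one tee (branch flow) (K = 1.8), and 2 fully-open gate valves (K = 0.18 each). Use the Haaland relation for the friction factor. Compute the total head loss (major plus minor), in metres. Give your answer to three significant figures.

H_L ≈ 6.89 m

V = 4Q/(πD²) = 1.662 m/s; V²/2g = 0.1409 m
Re = 5.14×10^5, ε/D = 4.73×10^-6 → f = 0.01305 (Haaland)
Major: h_f = f(L/D)·V²/2g = 0.01305·3582·0.1409 = 6.585 m
Minor: ΣK = 2.16; h_m = ΣK·V²/2g = 0.3043 m
Total H_L = 6.585 + 0.3043 = 6.889 m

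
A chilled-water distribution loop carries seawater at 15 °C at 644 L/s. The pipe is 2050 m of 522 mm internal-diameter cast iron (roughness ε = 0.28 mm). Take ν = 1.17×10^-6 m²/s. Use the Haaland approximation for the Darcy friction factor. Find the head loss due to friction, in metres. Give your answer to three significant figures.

V = 4Q/(πD²) = 4·0.644/(π·0.522²) = 3.009 m/s
Re = VD/ν = 3.009·0.522/1.17×10^-6 = 1.34×10^6 → turbulent
ε/D = 0.28/522 = 5.36×10^-4
Haaland: f = 0.01731
h_f = f(L/D)V²/(2g) = 0.01731·(2050/0.522)·3.009²/(2·9.81) = 31.38 m

h_f ≈ 31.4 m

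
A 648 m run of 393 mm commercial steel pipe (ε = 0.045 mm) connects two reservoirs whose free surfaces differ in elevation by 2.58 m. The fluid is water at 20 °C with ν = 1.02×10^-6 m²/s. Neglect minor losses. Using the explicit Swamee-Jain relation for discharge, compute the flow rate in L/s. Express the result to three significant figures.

Swamee-Jain (Type II): Q = -0.965·√(gD⁵h_f/L)·ln[ε/(3.7D) + √(3.17ν²L/(gD³h_f))]
√(gD⁵h_f/L) = √(9.81·0.393⁵·2.58/648) = 0.01914
ε/(3.7D) = 3.09×10^-5; √(3.17ν²L/(gD³h_f)) = 3.73×10^-5
Q = -0.965·0.01914·ln(6.824×10^-5) = 0.1771 m³/s
Check: V = 1.46 m/s, Re = 5.63×10^5, f = 0.01445, h_f = 2.59 m ≈ 2.58 m ✓

Q ≈ 177 L/s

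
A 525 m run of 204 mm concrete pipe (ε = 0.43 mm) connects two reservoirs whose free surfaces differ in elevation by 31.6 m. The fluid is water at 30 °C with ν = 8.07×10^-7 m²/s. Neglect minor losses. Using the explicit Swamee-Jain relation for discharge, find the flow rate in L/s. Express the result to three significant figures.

Q ≈ 104 L/s

Swamee-Jain (Type II): Q = -0.965·√(gD⁵h_f/L)·ln[ε/(3.7D) + √(3.17ν²L/(gD³h_f))]
√(gD⁵h_f/L) = √(9.81·0.204⁵·31.6/525) = 0.01444
ε/(3.7D) = 5.70×10^-4; √(3.17ν²L/(gD³h_f)) = 2.03×10^-5
Q = -0.965·0.01444·ln(5.900×10^-4) = 0.1036 m³/s
Check: V = 3.17 m/s, Re = 8.02×10^5, f = 0.02406, h_f = 31.7 m ≈ 31.6 m ✓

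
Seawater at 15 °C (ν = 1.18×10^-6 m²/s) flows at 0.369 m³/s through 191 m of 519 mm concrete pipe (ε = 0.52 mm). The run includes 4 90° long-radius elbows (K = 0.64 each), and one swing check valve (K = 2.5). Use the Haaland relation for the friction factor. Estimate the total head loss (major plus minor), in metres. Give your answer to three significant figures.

V = 4Q/(πD²) = 1.744 m/s; V²/2g = 0.1551 m
Re = 7.67×10^5, ε/D = 0.00100 → f = 0.02003 (Haaland)
Major: h_f = f(L/D)·V²/2g = 0.02003·368.0·0.1551 = 1.143 m
Minor: ΣK = 5.06; h_m = ΣK·V²/2g = 0.7846 m
Total H_L = 1.143 + 0.7846 = 1.928 m

H_L ≈ 1.93 m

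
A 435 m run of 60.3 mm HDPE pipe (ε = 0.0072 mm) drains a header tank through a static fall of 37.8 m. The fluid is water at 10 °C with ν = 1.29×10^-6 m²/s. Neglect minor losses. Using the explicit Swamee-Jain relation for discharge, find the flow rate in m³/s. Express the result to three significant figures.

Q ≈ 0.00677 m³/s

Swamee-Jain (Type II): Q = -0.965·√(gD⁵h_f/L)·ln[ε/(3.7D) + √(3.17ν²L/(gD³h_f))]
√(gD⁵h_f/L) = √(9.81·0.0603⁵·37.8/435) = 8.244×10^-4
ε/(3.7D) = 3.23×10^-5; √(3.17ν²L/(gD³h_f)) = 1.68×10^-4
Q = -0.965·8.244×10^-4·ln(2.003×10^-4) = 0.006775 m³/s
Check: V = 2.37 m/s, Re = 1.11×10^5, f = 0.01822, h_f = 37.7 m ≈ 37.8 m ✓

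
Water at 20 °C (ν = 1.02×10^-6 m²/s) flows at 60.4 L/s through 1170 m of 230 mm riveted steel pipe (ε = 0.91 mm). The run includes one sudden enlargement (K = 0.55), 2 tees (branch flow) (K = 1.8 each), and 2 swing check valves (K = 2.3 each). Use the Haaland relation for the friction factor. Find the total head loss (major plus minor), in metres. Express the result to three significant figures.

H_L ≈ 16.7 m

V = 4Q/(πD²) = 1.454 m/s; V²/2g = 0.1077 m
Re = 3.28×10^5, ε/D = 0.00396 → f = 0.02869 (Haaland)
Major: h_f = f(L/D)·V²/2g = 0.02869·5087·0.1077 = 15.72 m
Minor: ΣK = 8.75; h_m = ΣK·V²/2g = 0.9425 m
Total H_L = 15.72 + 0.9425 = 16.66 m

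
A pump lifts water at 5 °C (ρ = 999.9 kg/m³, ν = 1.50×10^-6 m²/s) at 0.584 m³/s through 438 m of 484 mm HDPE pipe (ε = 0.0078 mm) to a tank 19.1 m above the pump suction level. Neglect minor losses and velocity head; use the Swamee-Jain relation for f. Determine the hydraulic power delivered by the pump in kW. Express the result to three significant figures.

P_hyd ≈ 141 kW

V = 4Q/(πD²) = 3.174 m/s; Re = 1.02×10^6; ε/D = 1.61×10^-5; f = 0.01195
h_f = f(L/D)V²/2g = 5.555 m
Total head H = z + h_f = 19.1 + 5.555 = 24.66 m
P_hyd = ρgQH = 999.9·9.81·0.584·24.66 = 141.2 kW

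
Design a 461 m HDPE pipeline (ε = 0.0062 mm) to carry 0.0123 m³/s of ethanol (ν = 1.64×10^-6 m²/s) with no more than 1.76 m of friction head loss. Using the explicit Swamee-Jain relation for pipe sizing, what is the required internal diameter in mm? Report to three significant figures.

Swamee-Jain (Type III): D = 0.66·[ε^1.25·(LQ²/(gh_f))^4.75 + ν·Q^9.4·(L/(gh_f))^5.2]^0.04
LQ²/(gh_f) = 0.004040; L/(gh_f) = 26.70
Term 1 = ε^1.25·(…)^4.75 = 1.32×10^-18; Term 2 = ν·Q^9.4·(…)^5.2 = 4.76×10^-17
D = 0.66·(1.32×10^-18 + 4.76×10^-17)^0.04 = 0.1469 m = 147 mm
Check: V = 0.725 m/s, Re = 6.50×10^4, f = 0.01979, h_f = 1.66 m ≈ 1.76 m ✓

D ≈ 147 mm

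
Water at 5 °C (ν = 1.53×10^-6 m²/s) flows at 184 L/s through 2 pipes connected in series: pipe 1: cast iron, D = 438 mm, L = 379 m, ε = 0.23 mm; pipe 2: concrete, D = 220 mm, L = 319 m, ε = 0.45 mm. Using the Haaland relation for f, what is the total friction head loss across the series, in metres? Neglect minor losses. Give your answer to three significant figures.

Pipe 1: V = 1.221 m/s, Re = 3.50×10^5, ε/D = 5.25×10^-4, f = 0.01805, h_1 = f(L/D)V²/2g = 1.187 m
Pipe 2: V = 4.840 m/s, Re = 6.96×10^5, ε/D = 0.00205, f = 0.02384, h_2 = f(L/D)V²/2g = 41.28 m
Series → Q common, losses add: H = Σh = 42.46 m

H ≈ 42.5 m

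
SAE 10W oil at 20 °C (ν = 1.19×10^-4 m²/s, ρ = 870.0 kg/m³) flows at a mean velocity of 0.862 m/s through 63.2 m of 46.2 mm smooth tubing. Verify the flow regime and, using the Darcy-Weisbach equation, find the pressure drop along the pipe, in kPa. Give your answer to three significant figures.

Re = VD/ν = 0.862·0.04620/1.19×10^-4 = 335 → laminar (Re < 2300)
f = 64/Re = 0.1912
h_f = f(L/D)V²/(2g) = 0.1912·(63.2/0.04620)·0.862²/(2·9.81) = 9.908 m
Δp = ρg·h_f = 870.0·9.81·9.908 = 84.56 kPa

Δp ≈ 84.6 kPa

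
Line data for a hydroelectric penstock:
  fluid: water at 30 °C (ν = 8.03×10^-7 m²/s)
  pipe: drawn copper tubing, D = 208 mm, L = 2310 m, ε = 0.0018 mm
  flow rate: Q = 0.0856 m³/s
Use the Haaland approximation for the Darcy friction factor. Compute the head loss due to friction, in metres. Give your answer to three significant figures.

h_f ≈ 45.2 m

V = 4Q/(πD²) = 4·0.0856/(π·0.208²) = 2.519 m/s
Re = VD/ν = 2.519·0.208/8.03×10^-7 = 6.53×10^5 → turbulent
ε/D = 0.0018/208 = 8.65×10^-6
Haaland: f = 0.01258
h_f = f(L/D)V²/(2g) = 0.01258·(2310/0.208)·2.519²/(2·9.81) = 45.19 m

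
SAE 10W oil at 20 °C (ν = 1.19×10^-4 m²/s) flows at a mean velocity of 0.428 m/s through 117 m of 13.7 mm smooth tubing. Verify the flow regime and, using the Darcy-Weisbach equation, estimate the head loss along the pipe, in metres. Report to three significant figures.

Re = VD/ν = 0.428·0.01370/1.19×10^-4 = 49.3 → laminar (Re < 2300)
f = 64/Re = 1.299
h_f = f(L/D)V²/(2g) = 1.299·(117/0.01370)·0.428²/(2·9.81) = 103.6 m

h_f ≈ 104 m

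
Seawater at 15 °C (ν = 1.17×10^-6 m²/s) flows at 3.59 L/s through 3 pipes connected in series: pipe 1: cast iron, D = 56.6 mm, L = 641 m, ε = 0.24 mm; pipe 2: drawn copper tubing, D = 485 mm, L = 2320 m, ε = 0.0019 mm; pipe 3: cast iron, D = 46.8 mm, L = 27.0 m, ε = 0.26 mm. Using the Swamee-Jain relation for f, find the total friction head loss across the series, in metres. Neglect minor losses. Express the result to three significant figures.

H ≈ 40.3 m

Pipe 1: V = 1.427 m/s, Re = 6.90×10^4, ε/D = 0.00424, f = 0.03069, h_1 = f(L/D)V²/2g = 36.07 m
Pipe 2: V = 0.01943 m/s, Re = 8060, ε/D = 3.92×10^-6, f = 0.03291, h_2 = f(L/D)V²/2g = 0.003030 m
Pipe 3: V = 2.087 m/s, Re = 8.35×10^4, ε/D = 0.00556, f = 0.03268, h_3 = f(L/D)V²/2g = 4.186 m
Series → Q common, losses add: H = Σh = 40.26 m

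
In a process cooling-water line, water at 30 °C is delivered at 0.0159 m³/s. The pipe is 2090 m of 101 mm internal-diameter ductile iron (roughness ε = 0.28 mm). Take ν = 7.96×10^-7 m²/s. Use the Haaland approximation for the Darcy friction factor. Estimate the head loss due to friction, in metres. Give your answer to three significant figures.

h_f ≈ 109 m

V = 4Q/(πD²) = 4·0.0159/(π·0.101²) = 1.985 m/s
Re = VD/ν = 1.985·0.101/7.96×10^-7 = 2.52×10^5 → turbulent
ε/D = 0.28/101 = 0.00277
Haaland: f = 0.02615
h_f = f(L/D)V²/(2g) = 0.02615·(2090/0.101)·1.985²/(2·9.81) = 108.6 m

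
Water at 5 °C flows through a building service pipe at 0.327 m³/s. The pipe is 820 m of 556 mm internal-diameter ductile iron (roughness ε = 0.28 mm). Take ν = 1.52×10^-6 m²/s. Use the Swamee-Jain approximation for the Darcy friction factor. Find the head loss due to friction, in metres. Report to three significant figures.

V = 4Q/(πD²) = 4·0.327/(π·0.556²) = 1.347 m/s
Re = VD/ν = 1.347·0.556/1.52×10^-6 = 4.93×10^5 → turbulent
ε/D = 0.28/556 = 5.04×10^-4
Swamee-Jain: f = 0.01781
h_f = f(L/D)V²/(2g) = 0.01781·(820/0.556)·1.347²/(2·9.81) = 2.429 m

h_f ≈ 2.43 m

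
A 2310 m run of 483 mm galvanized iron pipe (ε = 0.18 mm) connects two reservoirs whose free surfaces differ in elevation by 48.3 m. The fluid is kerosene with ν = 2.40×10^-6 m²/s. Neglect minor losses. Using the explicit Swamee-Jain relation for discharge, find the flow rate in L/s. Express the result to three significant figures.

Q ≈ 635 L/s

Swamee-Jain (Type II): Q = -0.965·√(gD⁵h_f/L)·ln[ε/(3.7D) + √(3.17ν²L/(gD³h_f))]
√(gD⁵h_f/L) = √(9.81·0.483⁵·48.3/2310) = 0.07343
ε/(3.7D) = 1.01×10^-4; √(3.17ν²L/(gD³h_f)) = 2.81×10^-5
Q = -0.965·0.07343·ln(1.288×10^-4) = 0.6347 m³/s
Check: V = 3.46 m/s, Re = 6.97×10^5, f = 0.01662, h_f = 48.6 m ≈ 48.3 m ✓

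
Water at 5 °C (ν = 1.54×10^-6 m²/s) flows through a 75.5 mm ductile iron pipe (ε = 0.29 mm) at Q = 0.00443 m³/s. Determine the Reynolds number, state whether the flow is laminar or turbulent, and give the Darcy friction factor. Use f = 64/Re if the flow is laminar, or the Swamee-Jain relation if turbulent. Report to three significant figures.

V = 4Q/(πD²) = 0.9895 m/s
Re = VD/ν = 0.9895·0.0755/1.54×10^-6 = 4.85×10^4
Re > 4000 → turbulent; ε/D = 0.00384
Swamee-Jain: f = 0.03060

Re ≈ 4.85×10^4; turbulent; f ≈ 0.0306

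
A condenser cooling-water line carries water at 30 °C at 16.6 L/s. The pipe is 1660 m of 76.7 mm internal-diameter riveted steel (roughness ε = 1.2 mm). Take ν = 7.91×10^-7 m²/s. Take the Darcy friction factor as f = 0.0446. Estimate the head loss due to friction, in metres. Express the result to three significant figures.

h_f ≈ 635 m

V = 4Q/(πD²) = 4·0.0166/(π·0.0767²) = 3.593 m/s
h_f = f(L/D)V²/(2g) = 0.04460·(1660/0.0767)·3.593²/(2·9.81) = 635.0 m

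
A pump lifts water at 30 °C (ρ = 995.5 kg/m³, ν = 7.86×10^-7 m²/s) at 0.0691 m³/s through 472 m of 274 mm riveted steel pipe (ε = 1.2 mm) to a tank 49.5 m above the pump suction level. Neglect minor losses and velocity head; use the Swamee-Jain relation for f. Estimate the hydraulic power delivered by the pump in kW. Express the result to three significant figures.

V = 4Q/(πD²) = 1.172 m/s; Re = 4.09×10^5; ε/D = 0.00438; f = 0.02956
h_f = f(L/D)V²/2g = 3.564 m
Total head H = z + h_f = 49.5 + 3.564 = 53.06 m
P_hyd = ρgQH = 995.5·9.81·0.0691·53.06 = 35.81 kW

P_hyd ≈ 35.8 kW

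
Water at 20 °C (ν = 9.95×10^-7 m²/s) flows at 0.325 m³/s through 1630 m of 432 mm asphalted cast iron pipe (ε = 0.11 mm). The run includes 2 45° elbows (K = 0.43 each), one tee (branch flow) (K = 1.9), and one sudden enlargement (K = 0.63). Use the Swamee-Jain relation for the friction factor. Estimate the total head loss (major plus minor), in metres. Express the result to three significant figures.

H_L ≈ 15.4 m

V = 4Q/(πD²) = 2.217 m/s; V²/2g = 0.2506 m
Re = 9.63×10^5, ε/D = 2.55×10^-4 → f = 0.01536 (Swamee-Jain)
Major: h_f = f(L/D)·V²/2g = 0.01536·3773·0.2506 = 14.53 m
Minor: ΣK = 3.39; h_m = ΣK·V²/2g = 0.8495 m
Total H_L = 14.53 + 0.8495 = 15.37 m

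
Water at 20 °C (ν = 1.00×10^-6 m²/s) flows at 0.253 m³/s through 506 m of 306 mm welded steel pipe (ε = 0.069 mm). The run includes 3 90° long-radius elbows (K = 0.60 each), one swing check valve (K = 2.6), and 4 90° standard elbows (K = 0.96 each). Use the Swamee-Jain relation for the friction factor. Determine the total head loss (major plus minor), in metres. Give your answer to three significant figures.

V = 4Q/(πD²) = 3.440 m/s; V²/2g = 0.6032 m
Re = 1.05×10^6, ε/D = 2.25×10^-4 → f = 0.01500 (Swamee-Jain)
Major: h_f = f(L/D)·V²/2g = 0.01500·1654·0.6032 = 14.96 m
Minor: ΣK = 8.24; h_m = ΣK·V²/2g = 4.971 m
Total H_L = 14.96 + 4.971 = 19.94 m

H_L ≈ 19.9 m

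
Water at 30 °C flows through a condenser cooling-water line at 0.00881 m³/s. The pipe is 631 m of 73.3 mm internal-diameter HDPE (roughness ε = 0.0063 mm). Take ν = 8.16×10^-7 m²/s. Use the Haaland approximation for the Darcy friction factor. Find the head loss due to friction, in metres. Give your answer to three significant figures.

V = 4Q/(πD²) = 4·0.00881/(π·0.0733²) = 2.088 m/s
Re = VD/ν = 2.088·0.0733/8.16×10^-7 = 1.88×10^5 → turbulent
ε/D = 0.0063/73.3 = 8.59×10^-5
Haaland: f = 0.01626
h_f = f(L/D)V²/(2g) = 0.01626·(631/0.0733)·2.088²/(2·9.81) = 31.10 m

h_f ≈ 31.1 m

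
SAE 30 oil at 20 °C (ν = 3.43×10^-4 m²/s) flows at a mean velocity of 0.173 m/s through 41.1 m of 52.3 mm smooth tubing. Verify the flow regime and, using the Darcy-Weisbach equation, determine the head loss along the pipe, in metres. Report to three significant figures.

h_f ≈ 2.91 m

Re = VD/ν = 0.173·0.05230/3.43×10^-4 = 26.4 → laminar (Re < 2300)
f = 64/Re = 2.426
h_f = f(L/D)V²/(2g) = 2.426·(41.1/0.05230)·0.173²/(2·9.81) = 2.908 m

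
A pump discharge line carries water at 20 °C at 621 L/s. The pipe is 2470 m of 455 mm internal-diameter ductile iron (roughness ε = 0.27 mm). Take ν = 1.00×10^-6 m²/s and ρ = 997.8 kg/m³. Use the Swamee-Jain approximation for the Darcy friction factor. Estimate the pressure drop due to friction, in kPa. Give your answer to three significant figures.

V = 4Q/(πD²) = 4·0.621/(π·0.455²) = 3.819 m/s
Re = VD/ν = 3.819·0.455/1.00×10^-6 = 1.74×10^6 → turbulent
ε/D = 0.27/455 = 5.93×10^-4
Swamee-Jain: f = 0.01770
h_f = f(L/D)V²/(2g) = 0.01770·(2470/0.455)·3.819²/(2·9.81) = 71.42 m
Δp = ρg·h_f = 997.8·9.81·71.42 = 699.0 kPa

Δp ≈ 699 kPa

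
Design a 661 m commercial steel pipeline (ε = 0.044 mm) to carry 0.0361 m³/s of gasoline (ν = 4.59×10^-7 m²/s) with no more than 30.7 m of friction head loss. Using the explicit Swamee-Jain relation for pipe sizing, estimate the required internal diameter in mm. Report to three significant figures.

Swamee-Jain (Type III): D = 0.66·[ε^1.25·(LQ²/(gh_f))^4.75 + ν·Q^9.4·(L/(gh_f))^5.2]^0.04
LQ²/(gh_f) = 0.002860; L/(gh_f) = 2.195
Term 1 = ε^1.25·(…)^4.75 = 2.97×10^-18; Term 2 = ν·Q^9.4·(…)^5.2 = 7.54×10^-19
D = 0.66·(2.97×10^-18 + 7.54×10^-19)^0.04 = 0.1325 m = 133 mm
Check: V = 2.62 m/s, Re = 7.55×10^5, f = 0.01624, h_f = 28.2 m ≈ 30.7 m ✓

D ≈ 133 mm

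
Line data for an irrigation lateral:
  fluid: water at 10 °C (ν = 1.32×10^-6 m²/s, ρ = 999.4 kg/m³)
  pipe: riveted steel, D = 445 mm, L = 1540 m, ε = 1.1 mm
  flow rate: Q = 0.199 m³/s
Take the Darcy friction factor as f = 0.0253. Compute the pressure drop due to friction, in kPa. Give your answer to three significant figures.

Δp ≈ 71.6 kPa

V = 4Q/(πD²) = 4·0.199/(π·0.445²) = 1.280 m/s
h_f = f(L/D)V²/(2g) = 0.02530·(1540/0.445)·1.280²/(2·9.81) = 7.306 m
Δp = ρg·h_f = 999.4·9.81·7.306 = 71.63 kPa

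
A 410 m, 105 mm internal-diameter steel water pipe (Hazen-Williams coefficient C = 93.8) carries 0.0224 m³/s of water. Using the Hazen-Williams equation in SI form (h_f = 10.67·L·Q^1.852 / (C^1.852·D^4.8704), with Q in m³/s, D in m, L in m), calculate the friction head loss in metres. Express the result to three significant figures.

h_f = 10.67·410·0.0224^1.852 / (93.8^1.852·0.105^4.8704) = 50.15 m

h_f ≈ 50.2 m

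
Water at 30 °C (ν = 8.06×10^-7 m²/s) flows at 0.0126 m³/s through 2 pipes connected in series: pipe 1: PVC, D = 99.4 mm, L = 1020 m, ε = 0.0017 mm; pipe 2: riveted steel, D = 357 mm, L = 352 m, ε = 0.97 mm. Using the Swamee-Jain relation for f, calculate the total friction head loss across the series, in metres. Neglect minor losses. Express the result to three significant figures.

Pipe 1: V = 1.624 m/s, Re = 2.00×10^5, ε/D = 1.71×10^-5, f = 0.01569, h_1 = f(L/D)V²/2g = 21.63 m
Pipe 2: V = 0.1259 m/s, Re = 5.58×10^4, ε/D = 0.00272, f = 0.02811, h_2 = f(L/D)V²/2g = 0.02238 m
Series → Q common, losses add: H = Σh = 21.65 m

H ≈ 21.7 m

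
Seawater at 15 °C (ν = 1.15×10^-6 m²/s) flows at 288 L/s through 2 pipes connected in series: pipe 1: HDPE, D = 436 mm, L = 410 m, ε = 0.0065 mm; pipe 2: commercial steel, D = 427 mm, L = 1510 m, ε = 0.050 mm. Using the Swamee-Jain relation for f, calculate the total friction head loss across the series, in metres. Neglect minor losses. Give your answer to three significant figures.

Pipe 1: V = 1.929 m/s, Re = 7.31×10^5, ε/D = 1.49×10^-5, f = 0.01254, h_1 = f(L/D)V²/2g = 2.237 m
Pipe 2: V = 2.011 m/s, Re = 7.47×10^5, ε/D = 1.17×10^-4, f = 0.01409, h_2 = f(L/D)V²/2g = 10.27 m
Series → Q common, losses add: H = Σh = 12.51 m

H ≈ 12.5 m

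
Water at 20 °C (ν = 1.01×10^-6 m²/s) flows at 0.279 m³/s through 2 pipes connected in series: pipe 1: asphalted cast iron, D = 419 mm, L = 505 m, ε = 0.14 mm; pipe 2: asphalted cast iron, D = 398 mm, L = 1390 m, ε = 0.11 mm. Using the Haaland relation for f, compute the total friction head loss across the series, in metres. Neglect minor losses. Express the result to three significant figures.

H ≈ 17.9 m

Pipe 1: V = 2.023 m/s, Re = 8.39×10^5, ε/D = 3.34×10^-4, f = 0.01601, h_1 = f(L/D)V²/2g = 4.026 m
Pipe 2: V = 2.243 m/s, Re = 8.84×10^5, ε/D = 2.76×10^-4, f = 0.01546, h_2 = f(L/D)V²/2g = 13.84 m
Series → Q common, losses add: H = Σh = 17.87 m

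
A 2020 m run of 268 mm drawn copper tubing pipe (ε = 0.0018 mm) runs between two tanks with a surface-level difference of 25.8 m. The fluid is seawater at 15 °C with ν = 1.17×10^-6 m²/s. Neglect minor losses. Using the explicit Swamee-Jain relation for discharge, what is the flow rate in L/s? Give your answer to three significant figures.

Q ≈ 127 L/s

Swamee-Jain (Type II): Q = -0.965·√(gD⁵h_f/L)·ln[ε/(3.7D) + √(3.17ν²L/(gD³h_f))]
√(gD⁵h_f/L) = √(9.81·0.268⁵·25.8/2020) = 0.01316
ε/(3.7D) = 1.82×10^-6; √(3.17ν²L/(gD³h_f)) = 4.24×10^-5
Q = -0.965·0.01316·ln(4.423×10^-5) = 0.1273 m³/s
Check: V = 2.26 m/s, Re = 5.17×10^5, f = 0.01312, h_f = 25.7 m ≈ 25.8 m ✓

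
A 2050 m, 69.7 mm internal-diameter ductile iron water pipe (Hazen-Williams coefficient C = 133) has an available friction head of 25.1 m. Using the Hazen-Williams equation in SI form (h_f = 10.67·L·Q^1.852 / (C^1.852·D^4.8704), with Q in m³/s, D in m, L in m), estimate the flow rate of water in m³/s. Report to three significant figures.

Rearranging: Q = [h_f·C^1.852·D^4.8704 / (10.67·L)]^(1/1.852)
Q = [25.1·133^1.852·0.0697^4.8704 / (10.67·2050)]^0.540 = 0.003120 m³/s

Q ≈ 0.00312 m³/s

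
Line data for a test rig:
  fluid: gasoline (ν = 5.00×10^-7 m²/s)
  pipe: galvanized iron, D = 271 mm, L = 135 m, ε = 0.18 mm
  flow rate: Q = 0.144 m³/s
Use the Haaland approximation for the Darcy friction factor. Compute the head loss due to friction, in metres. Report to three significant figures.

h_f ≈ 2.87 m

V = 4Q/(πD²) = 4·0.144/(π·0.271²) = 2.497 m/s
Re = VD/ν = 2.497·0.271/5.00×10^-7 = 1.35×10^6 → turbulent
ε/D = 0.18/271 = 6.64×10^-4
Haaland: f = 0.01812
h_f = f(L/D)V²/(2g) = 0.01812·(135/0.271)·2.497²/(2·9.81) = 2.867 m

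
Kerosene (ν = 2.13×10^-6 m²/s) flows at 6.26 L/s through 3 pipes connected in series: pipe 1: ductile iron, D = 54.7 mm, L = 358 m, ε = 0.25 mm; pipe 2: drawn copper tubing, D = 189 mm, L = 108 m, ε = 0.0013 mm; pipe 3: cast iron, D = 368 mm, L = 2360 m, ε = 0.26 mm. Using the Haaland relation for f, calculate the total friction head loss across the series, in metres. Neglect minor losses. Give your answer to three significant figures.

H ≈ 73.2 m

Pipe 1: V = 2.664 m/s, Re = 6.84×10^4, ε/D = 0.00457, f = 0.03091, h_1 = f(L/D)V²/2g = 73.18 m
Pipe 2: V = 0.2231 m/s, Re = 1.98×10^4, ε/D = 6.88×10^-6, f = 0.02582, h_2 = f(L/D)V²/2g = 0.03744 m
Pipe 3: V = 0.05886 m/s, Re = 1.02×10^4, ε/D = 7.07×10^-4, f = 0.03164, h_3 = f(L/D)V²/2g = 0.03583 m
Series → Q common, losses add: H = Σh = 73.25 m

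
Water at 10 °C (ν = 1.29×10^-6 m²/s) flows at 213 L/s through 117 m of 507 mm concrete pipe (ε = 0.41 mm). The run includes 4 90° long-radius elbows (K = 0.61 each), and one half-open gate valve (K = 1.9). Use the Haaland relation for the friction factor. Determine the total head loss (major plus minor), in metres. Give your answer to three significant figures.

H_L ≈ 0.500 m

V = 4Q/(πD²) = 1.055 m/s; V²/2g = 0.05673 m
Re = 4.15×10^5, ε/D = 8.09×10^-4 → f = 0.01942 (Haaland)
Major: h_f = f(L/D)·V²/2g = 0.01942·230.8·0.05673 = 0.2543 m
Minor: ΣK = 4.34; h_m = ΣK·V²/2g = 0.2462 m
Total H_L = 0.2543 + 0.2462 = 0.5005 m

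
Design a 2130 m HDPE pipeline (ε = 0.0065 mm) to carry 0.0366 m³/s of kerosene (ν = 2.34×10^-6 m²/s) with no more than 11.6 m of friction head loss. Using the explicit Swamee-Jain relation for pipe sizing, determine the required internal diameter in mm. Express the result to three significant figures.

D ≈ 209 mm

Swamee-Jain (Type III): D = 0.66·[ε^1.25·(LQ²/(gh_f))^4.75 + ν·Q^9.4·(L/(gh_f))^5.2]^0.04
LQ²/(gh_f) = 0.02507; L/(gh_f) = 18.72
Term 1 = ε^1.25·(…)^4.75 = 8.17×10^-15; Term 2 = ν·Q^9.4·(…)^5.2 = 3.03×10^-13
D = 0.66·(8.17×10^-15 + 3.03×10^-13)^0.04 = 0.2086 m = 209 mm
Check: V = 1.07 m/s, Re = 9.55×10^4, f = 0.01822, h_f = 10.9 m ≈ 11.6 m ✓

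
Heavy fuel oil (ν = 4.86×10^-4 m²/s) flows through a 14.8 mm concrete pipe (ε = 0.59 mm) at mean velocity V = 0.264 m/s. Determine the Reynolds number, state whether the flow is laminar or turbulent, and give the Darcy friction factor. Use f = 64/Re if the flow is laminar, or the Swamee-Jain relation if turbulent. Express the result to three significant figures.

Re ≈ 8.04; laminar; f = 64/Re ≈ 7.96

Re = VD/ν = 0.2640·0.0148/4.86×10^-4 = 8.04
Re < 2300 → laminar → f = 64/Re = 7.961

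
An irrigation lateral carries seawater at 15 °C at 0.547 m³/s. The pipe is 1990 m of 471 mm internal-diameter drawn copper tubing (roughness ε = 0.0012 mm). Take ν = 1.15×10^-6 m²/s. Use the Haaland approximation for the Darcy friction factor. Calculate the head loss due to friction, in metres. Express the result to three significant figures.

V = 4Q/(πD²) = 4·0.547/(π·0.471²) = 3.139 m/s
Re = VD/ν = 3.139·0.471/1.15×10^-6 = 1.29×10^6 → turbulent
ε/D = 0.0012/471 = 2.55×10^-6
Haaland: f = 0.01116
h_f = f(L/D)V²/(2g) = 0.01116·(1990/0.471)·3.139²/(2·9.81) = 23.69 m

h_f ≈ 23.7 m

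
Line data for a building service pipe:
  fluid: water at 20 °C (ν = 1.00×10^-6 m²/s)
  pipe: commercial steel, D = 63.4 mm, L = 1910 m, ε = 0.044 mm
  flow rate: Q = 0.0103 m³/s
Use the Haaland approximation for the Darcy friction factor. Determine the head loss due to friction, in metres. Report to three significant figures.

V = 4Q/(πD²) = 4·0.0103/(π·0.0634²) = 3.263 m/s
Re = VD/ν = 3.263·0.0634/1.00×10^-6 = 2.07×10^5 → turbulent
ε/D = 0.044/63.4 = 6.94×10^-4
Haaland: f = 0.01955
h_f = f(L/D)V²/(2g) = 0.01955·(1910/0.0634)·3.263²/(2·9.81) = 319.5 m

h_f ≈ 320 m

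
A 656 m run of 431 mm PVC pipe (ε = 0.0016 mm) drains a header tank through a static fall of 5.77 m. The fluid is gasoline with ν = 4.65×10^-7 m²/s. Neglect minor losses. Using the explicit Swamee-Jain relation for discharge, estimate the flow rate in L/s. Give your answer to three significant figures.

Swamee-Jain (Type II): Q = -0.965·√(gD⁵h_f/L)·ln[ε/(3.7D) + √(3.17ν²L/(gD³h_f))]
√(gD⁵h_f/L) = √(9.81·0.431⁵·5.77/656) = 0.03582
ε/(3.7D) = 1.00×10^-6; √(3.17ν²L/(gD³h_f)) = 9.96×10^-6
Q = -0.965·0.03582·ln(1.096×10^-5) = 0.3948 m³/s
Check: V = 2.71 m/s, Re = 2.51×10^6, f = 0.01017, h_f = 5.78 m ≈ 5.77 m ✓

Q ≈ 395 L/s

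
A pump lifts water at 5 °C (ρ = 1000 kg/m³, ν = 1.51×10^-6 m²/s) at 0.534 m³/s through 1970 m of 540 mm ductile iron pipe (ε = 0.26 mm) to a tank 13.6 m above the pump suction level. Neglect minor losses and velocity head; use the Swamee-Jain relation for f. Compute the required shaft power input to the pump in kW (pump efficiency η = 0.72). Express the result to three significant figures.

V = 4Q/(πD²) = 2.332 m/s; Re = 8.34×10^5; ε/D = 4.81×10^-4; f = 0.01728
h_f = f(L/D)V²/2g = 17.46 m
Total head H = z + h_f = 13.6 + 17.46 = 31.06 m
P_hyd = ρgQH = 1000·9.81·0.534·31.06 = 162.7 kW
P_shaft = P_hyd/η = 162.7/0.72 = 226.0 kW

P_shaft ≈ 226 kW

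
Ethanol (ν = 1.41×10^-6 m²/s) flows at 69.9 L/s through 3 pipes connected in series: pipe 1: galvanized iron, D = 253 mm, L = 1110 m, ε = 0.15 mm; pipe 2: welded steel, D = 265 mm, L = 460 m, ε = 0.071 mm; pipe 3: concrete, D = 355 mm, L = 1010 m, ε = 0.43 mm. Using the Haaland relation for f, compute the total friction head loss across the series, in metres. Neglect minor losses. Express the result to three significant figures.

Pipe 1: V = 1.390 m/s, Re = 2.49×10^5, ε/D = 5.93×10^-4, f = 0.01881, h_1 = f(L/D)V²/2g = 8.131 m
Pipe 2: V = 1.267 m/s, Re = 2.38×10^5, ε/D = 2.68×10^-4, f = 0.01697, h_2 = f(L/D)V²/2g = 2.411 m
Pipe 3: V = 0.7062 m/s, Re = 1.78×10^5, ε/D = 0.00121, f = 0.02184, h_3 = f(L/D)V²/2g = 1.580 m
Series → Q common, losses add: H = Σh = 12.12 m

H ≈ 12.1 m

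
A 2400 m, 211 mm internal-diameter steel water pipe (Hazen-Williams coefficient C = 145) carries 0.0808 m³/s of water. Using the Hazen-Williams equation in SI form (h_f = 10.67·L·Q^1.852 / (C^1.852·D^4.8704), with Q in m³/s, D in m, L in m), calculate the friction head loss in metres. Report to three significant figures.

h_f ≈ 47.1 m

h_f = 10.67·2400·0.0808^1.852 / (145^1.852·0.211^4.8704) = 47.10 m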